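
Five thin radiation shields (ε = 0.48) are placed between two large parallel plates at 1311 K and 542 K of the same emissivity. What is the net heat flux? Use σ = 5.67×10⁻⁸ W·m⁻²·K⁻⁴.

Each of the 6 gaps contributes resistance (2/ε − 1) = 2/0.48 − 1 = 3.167; total = 19.00.
q = σ(T₁⁴ − T₂⁴) / 19.00 = 5.67×10⁻⁸ × 2.87×10^12 / 19.00 = 8560 W/m².

q ≈ 8560 W/m²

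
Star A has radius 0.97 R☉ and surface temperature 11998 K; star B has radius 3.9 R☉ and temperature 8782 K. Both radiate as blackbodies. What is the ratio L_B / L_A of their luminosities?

L_B/L_A ≈ 4.64

L = 4πR²σT⁴ ∝ R²T⁴, so L_B/L_A = (3.9/0.97)² × (8782/11998)⁴ = 16.2 × 0.287 = 4.64.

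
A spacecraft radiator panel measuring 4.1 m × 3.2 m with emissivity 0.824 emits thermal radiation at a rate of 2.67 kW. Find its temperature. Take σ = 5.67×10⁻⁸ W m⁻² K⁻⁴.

A = 4.1 × 3.2 = 13.1 m².
From P = εσAT⁴, T = (P / εσA)^(1/4) = (2670 / (0.824 × 5.67×10⁻⁸ × 13.1))^(1/4).
T = (4.36×10^9)^(1/4) = 257 K.

T ≈ 257 K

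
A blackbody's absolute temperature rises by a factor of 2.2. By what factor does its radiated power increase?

P ∝ T⁴, so the power scales as (2.2)⁴ = 23.4.

factor ≈ 23.4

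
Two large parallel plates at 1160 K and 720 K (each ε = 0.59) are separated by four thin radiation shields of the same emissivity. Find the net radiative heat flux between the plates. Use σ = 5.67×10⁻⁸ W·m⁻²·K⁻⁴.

q ≈ 7320 W/m²

Each of the 5 gaps contributes resistance (2/ε − 1) = 2/0.59 − 1 = 2.390; total = 11.95.
q = σ(T₁⁴ − T₂⁴) / 11.95 = 5.67×10⁻⁸ × 1.54×10^12 / 11.95 = 7320 W/m².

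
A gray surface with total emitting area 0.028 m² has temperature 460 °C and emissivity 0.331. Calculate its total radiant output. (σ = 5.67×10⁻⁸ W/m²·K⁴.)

P ≈ 152 W

460 °C = 733 K.
Stefan–Boltzmann: P = εσAT⁴ = 0.331 × 5.67×10⁻⁸ × 0.0280 × (733)⁴ = 0.331 × 5.67×10⁻⁸ × 0.0280 × 2.89×10^11.
P = 152 W.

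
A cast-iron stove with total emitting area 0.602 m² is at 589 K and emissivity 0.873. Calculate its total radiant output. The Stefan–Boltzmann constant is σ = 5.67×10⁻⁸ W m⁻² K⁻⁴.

P = εσAT⁴ = 0.873 × 5.67×10⁻⁸ × 0.602 × (589)⁴ = 0.873 × 5.67×10⁻⁸ × 0.602 × 1.20×10^11.
P = 3590 W.

P ≈ 3590 W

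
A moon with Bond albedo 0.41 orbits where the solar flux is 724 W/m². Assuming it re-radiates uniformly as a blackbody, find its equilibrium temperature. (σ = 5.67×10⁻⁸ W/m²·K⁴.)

T ≈ 208 K

Power absorbed = (1−a)S·πR²; power emitted = 4πR²σT⁴. Equating and cancelling πR²:
T = ((1−a)S / 4σ)^(1/4) = (427 / (4 × 5.67×10⁻⁸))^(1/4) = (1.88×10^9)^(1/4).
T = 208 K.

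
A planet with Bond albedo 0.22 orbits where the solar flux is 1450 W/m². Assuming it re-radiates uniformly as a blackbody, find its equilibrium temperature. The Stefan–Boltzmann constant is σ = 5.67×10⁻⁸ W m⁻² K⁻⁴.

T ≈ 266 K

Power absorbed = (1−a)S·πR²; power emitted = 4πR²σT⁴. Equating and cancelling πR²:
T = ((1−a)S / 4σ)^(1/4) = (1130 / (4 × 5.67×10⁻⁸))^(1/4) = (4.99×10^9)^(1/4).
T = 266 K.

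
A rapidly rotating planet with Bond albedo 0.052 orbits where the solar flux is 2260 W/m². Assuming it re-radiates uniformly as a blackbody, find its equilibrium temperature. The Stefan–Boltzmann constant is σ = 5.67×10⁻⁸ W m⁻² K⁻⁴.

T ≈ 312 K

Power absorbed = (1−a)S·πR²; power emitted = 4πR²σT⁴. Equating and cancelling πR²:
T = ((1−a)S / 4σ)^(1/4) = (2140 / (4 × 5.67×10⁻⁸))^(1/4) = (9.45×10^9)^(1/4).
T = 312 K.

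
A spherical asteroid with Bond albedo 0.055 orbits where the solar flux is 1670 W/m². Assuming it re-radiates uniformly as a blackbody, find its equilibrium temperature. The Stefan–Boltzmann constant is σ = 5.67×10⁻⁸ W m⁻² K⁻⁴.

T ≈ 289 K

Power absorbed = (1−a)S·πR²; power emitted = 4πR²σT⁴. Equating and cancelling πR²:
T = ((1−a)S / 4σ)^(1/4) = (1580 / (4 × 5.67×10⁻⁸))^(1/4) = (6.96×10^9)^(1/4).
T = 289 K.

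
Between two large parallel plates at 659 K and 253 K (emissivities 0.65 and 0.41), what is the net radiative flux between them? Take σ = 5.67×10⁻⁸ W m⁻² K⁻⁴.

For two large parallel gray plates, q = σ(T₁⁴ − T₂⁴) / (1/ε₁ + 1/ε₂ − 1).
1/ε₁ + 1/ε₂ − 1 = 1/0.65 + 1/0.41 − 1 = 2.977.
T₁⁴ − T₂⁴ = 1.89×10^11 − 4.10×10^9 = 1.85×10^11 K⁴.
q = 5.67×10⁻⁸ × 1.85×10^11 / 2.977 = 3510 W/m².

q ≈ 3510 W/m²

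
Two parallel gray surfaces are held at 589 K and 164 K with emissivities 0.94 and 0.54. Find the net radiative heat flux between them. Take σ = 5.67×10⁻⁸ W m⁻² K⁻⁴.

For two large parallel gray plates, q = σ(T₁⁴ − T₂⁴) / (1/ε₁ + 1/ε₂ − 1).
1/ε₁ + 1/ε₂ − 1 = 1/0.94 + 1/0.54 − 1 = 1.916.
T₁⁴ − T₂⁴ = 1.20×10^11 − 7.23×10^8 = 1.20×10^11 K⁴.
q = 5.67×10⁻⁸ × 1.20×10^11 / 1.916 = 3540 W/m².

q ≈ 3540 W/m²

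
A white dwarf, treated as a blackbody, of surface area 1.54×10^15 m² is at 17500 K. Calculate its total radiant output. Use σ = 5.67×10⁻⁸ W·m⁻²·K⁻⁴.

P ≈ 8.19×10^24 W

P = σAT⁴ = 5.67×10⁻⁸ × 1.54×10^15 × (17500)⁴ = 5.67×10⁻⁸ × 1.54×10^15 × 9.38×10^16.
P = 8.19×10^24 W.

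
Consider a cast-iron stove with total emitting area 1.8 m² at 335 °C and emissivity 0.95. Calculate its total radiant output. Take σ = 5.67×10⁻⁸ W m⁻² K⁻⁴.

335 °C = 608 K.
Stefan–Boltzmann: P = εσAT⁴ = 0.95 × 5.67×10⁻⁸ × 1.80 × (608)⁴ = 0.95 × 5.67×10⁻⁸ × 1.80 × 1.37×10^11.
P = 13200 W.

P ≈ 13200 W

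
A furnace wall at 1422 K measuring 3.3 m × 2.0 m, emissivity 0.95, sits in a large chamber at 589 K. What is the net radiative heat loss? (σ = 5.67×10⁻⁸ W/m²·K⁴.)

Q ≈ 1.41×10^6 W

A = 3.3 × 2.0 = 6.60 m².
Q = εσA(T⁴ − T_s⁴). T⁴ − T_s⁴ = (1422)⁴ − (589)⁴ = 4.09×10^12 − 1.20×10^11 = 3.97×10^12 K⁴.
Q = 0.95 × 5.67×10⁻⁸ × 6.60 × 3.97×10^12 = 1.41×10^6 W.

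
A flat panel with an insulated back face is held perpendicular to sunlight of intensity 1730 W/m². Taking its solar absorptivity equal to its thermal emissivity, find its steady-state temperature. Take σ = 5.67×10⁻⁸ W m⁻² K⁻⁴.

T ≈ 418 K

Absorbed flux αS = emitted flux εσT⁴ (one radiating face); with α = ε, T = (S/σ)^(1/4).
T = (1730 / 5.67×10⁻⁸)^(1/4) = (3.05×10^10)^(1/4).
T = 418 K.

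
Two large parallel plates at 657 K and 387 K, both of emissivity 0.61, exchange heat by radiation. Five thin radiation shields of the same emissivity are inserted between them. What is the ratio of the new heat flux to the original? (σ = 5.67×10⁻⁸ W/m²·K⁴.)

ratio ≈ 0.167

With N identical shields there are N+1 = 6 gaps in series, each with the same radiative resistance, so the flux falls to 1/(N+1) of its unshielded value.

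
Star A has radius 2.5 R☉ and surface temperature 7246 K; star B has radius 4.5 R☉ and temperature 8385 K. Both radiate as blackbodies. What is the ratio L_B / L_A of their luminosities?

L_B/L_A ≈ 5.81

L = 4πR²σT⁴ ∝ R²T⁴, so L_B/L_A = (4.5/2.5)² × (8385/7246)⁴ = 3.24 × 1.79 = 5.81.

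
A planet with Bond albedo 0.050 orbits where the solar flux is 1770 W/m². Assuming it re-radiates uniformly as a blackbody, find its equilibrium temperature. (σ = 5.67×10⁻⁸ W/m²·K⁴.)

Power absorbed = (1−a)S·πR²; power emitted = 4πR²σT⁴. Equating and cancelling πR²:
T = ((1−a)S / 4σ)^(1/4) = (1680 / (4 × 5.67×10⁻⁸))^(1/4) = (7.41×10^9)^(1/4).
T = 293 K.

T ≈ 293 K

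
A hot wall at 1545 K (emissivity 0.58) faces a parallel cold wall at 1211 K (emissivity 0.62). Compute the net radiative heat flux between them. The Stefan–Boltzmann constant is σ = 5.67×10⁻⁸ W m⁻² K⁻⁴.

For two large parallel gray plates, q = σ(T₁⁴ − T₂⁴) / (1/ε₁ + 1/ε₂ − 1).
1/ε₁ + 1/ε₂ − 1 = 1/0.58 + 1/0.62 − 1 = 2.337.
T₁⁴ − T₂⁴ = 5.70×10^12 − 2.15×10^12 = 3.55×10^12 K⁴.
q = 5.67×10⁻⁸ × 3.55×10^12 / 2.337 = 86100 W/m².

q ≈ 86100 W/m²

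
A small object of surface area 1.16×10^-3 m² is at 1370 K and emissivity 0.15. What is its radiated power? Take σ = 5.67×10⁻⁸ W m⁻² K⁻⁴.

P ≈ 34.8 W

Stefan–Boltzmann: P = εσAT⁴ = 0.15 × 5.67×10⁻⁸ × 1.16×10^-3 × (1370)⁴ = 0.15 × 5.67×10⁻⁸ × 1.16×10^-3 × 3.52×10^12.
P = 34.8 W.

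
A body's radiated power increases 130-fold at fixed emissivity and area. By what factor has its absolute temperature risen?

P ∝ T⁴ ⇒ T ∝ P^(1/4), so T scales by (130)^(1/4) = 3.38.

factor ≈ 3.38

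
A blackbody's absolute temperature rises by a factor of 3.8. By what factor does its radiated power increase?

factor ≈ 209

P ∝ T⁴, so the power scales as (3.8)⁴ = 209.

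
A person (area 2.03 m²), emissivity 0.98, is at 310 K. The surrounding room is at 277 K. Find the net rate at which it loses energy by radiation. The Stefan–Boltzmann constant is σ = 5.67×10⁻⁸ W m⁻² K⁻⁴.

Q ≈ 378 W

Q = εσA(T⁴ − T_s⁴). T⁴ − T_s⁴ = (310)⁴ − (277)⁴ = 9.24×10^9 − 5.89×10^9 = 3.35×10^9 K⁴.
Q = 0.98 × 5.67×10⁻⁸ × 2.03 × 3.35×10^9 = 378 W.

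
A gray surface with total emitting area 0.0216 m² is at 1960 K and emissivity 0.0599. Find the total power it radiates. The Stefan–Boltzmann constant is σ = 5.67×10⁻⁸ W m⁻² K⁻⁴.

P ≈ 1080 W

P = εσAT⁴ = 0.0599 × 5.67×10⁻⁸ × 0.0216 × (1960)⁴ = 0.0599 × 5.67×10⁻⁸ × 0.0216 × 1.48×10^13.
P = 1080 W.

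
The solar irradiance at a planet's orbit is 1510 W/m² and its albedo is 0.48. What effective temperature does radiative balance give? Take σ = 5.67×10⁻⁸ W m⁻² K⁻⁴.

T ≈ 243 K

Power absorbed = (1−a)S·πR²; power emitted = 4πR²σT⁴. Equating and cancelling πR²:
T = ((1−a)S / 4σ)^(1/4) = (785 / (4 × 5.67×10⁻⁸))^(1/4) = (3.46×10^9)^(1/4).
T = 243 K.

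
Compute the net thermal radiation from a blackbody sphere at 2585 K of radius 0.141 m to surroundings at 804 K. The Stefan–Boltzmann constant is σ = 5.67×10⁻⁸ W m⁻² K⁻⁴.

Q ≈ 6.27×10^5 W

A = 4πr² = 4π × (0.141)² = 0.250 m².
Q = σA(T⁴ − T_s⁴). T⁴ − T_s⁴ = (2585)⁴ − (804)⁴ = 4.47×10^13 − 4.18×10^11 = 4.42×10^13 K⁴.
Q = 5.67×10⁻⁸ × 0.250 × 4.42×10^13 = 6.27×10^5 W.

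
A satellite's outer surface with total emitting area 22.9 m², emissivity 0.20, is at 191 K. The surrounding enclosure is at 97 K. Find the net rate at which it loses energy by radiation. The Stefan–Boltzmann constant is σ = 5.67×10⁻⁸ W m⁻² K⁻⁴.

Q ≈ 323 W

Q = εσA(T⁴ − T_s⁴). T⁴ − T_s⁴ = (191)⁴ − (97)⁴ = 1.33×10^9 − 8.85×10^7 = 1.24×10^9 K⁴.
Q = 0.20 × 5.67×10⁻⁸ × 22.9 × 1.24×10^9 = 323 W.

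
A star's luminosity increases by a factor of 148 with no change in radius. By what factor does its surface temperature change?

factor ≈ 3.49

P ∝ T⁴ ⇒ T ∝ P^(1/4), so T scales by (148)^(1/4) = 3.49.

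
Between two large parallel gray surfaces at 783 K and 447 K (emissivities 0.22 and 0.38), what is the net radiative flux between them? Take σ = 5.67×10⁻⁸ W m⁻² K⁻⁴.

q ≈ 3080 W/m²

For two large parallel gray plates, q = σ(T₁⁴ − T₂⁴) / (1/ε₁ + 1/ε₂ − 1).
1/ε₁ + 1/ε₂ − 1 = 1/0.22 + 1/0.38 − 1 = 6.177.
T₁⁴ − T₂⁴ = 3.76×10^11 − 3.99×10^10 = 3.36×10^11 K⁴.
q = 5.67×10⁻⁸ × 3.36×10^11 / 6.177 = 3080 W/m².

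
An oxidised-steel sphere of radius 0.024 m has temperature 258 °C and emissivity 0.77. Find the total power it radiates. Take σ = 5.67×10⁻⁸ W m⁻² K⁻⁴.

P ≈ 25.1 W

A = 4πr² = 4π × (0.024)² = 7.24×10^-3 m².
258 °C = 531 K.
Stefan–Boltzmann: P = εσAT⁴ = 0.77 × 5.67×10⁻⁸ × 7.24×10^-3 × (531)⁴ = 0.77 × 5.67×10⁻⁸ × 7.24×10^-3 × 7.95×10^10.
P = 25.1 W.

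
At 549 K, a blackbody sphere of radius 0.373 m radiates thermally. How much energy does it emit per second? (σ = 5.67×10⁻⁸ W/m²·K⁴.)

P ≈ 9010 W

A = 4πr² = 4π × (0.373)² = 1.75 m².
P = σAT⁴ = 5.67×10⁻⁸ × 1.75 × (549)⁴ = 5.67×10⁻⁸ × 1.75 × 9.08×10^10.
P = 9010 W.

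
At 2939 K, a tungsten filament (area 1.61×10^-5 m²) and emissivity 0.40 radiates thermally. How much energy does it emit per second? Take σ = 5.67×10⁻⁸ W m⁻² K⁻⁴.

P ≈ 27.2 W

P = εσAT⁴ = 0.40 × 5.67×10⁻⁸ × 1.61×10^-5 × (2939)⁴ = 0.40 × 5.67×10⁻⁸ × 1.61×10^-5 × 7.46×10^13.
P = 27.2 W.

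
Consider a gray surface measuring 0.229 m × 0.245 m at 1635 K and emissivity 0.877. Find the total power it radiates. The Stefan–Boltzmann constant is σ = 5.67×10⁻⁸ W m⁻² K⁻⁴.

P ≈ 19900 W

A = 0.229 × 0.245 = 0.0561 m².
Stefan–Boltzmann: P = εσAT⁴ = 0.877 × 5.67×10⁻⁸ × 0.0561 × (1635)⁴ = 0.877 × 5.67×10⁻⁸ × 0.0561 × 7.15×10^12.
P = 19900 W.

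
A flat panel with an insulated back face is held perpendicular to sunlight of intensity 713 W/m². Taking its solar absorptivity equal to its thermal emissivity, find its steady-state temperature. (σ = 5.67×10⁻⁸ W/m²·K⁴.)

Absorbed flux αS = emitted flux εσT⁴ (one radiating face); with α = ε, T = (S/σ)^(1/4).
T = (713 / 5.67×10⁻⁸)^(1/4) = (1.26×10^10)^(1/4).
T = 335 K.

T ≈ 335 K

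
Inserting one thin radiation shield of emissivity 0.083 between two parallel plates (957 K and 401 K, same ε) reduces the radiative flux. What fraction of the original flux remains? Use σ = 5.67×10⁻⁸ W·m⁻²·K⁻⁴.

With N identical shields there are N+1 = 2 gaps in series, each with the same radiative resistance, so the flux falls to 1/(N+1) of its unshielded value.

ratio ≈ 0.500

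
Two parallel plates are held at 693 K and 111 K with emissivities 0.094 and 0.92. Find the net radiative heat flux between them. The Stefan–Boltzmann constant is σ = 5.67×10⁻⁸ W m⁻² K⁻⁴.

q ≈ 1220 W/m²

For two large parallel gray plates, q = σ(T₁⁴ − T₂⁴) / (1/ε₁ + 1/ε₂ − 1).
1/ε₁ + 1/ε₂ − 1 = 1/0.094 + 1/0.92 − 1 = 10.73.
T₁⁴ − T₂⁴ = 2.31×10^11 − 1.52×10^8 = 2.30×10^11 K⁴.
q = 5.67×10⁻⁸ × 2.30×10^11 / 10.73 = 1220 W/m².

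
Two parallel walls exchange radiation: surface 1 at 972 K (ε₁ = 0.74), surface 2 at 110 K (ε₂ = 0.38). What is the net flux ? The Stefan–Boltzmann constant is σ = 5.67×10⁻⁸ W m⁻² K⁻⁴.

q ≈ 17000 W/m²

For two large parallel gray plates, q = σ(T₁⁴ − T₂⁴) / (1/ε₁ + 1/ε₂ − 1).
1/ε₁ + 1/ε₂ − 1 = 1/0.74 + 1/0.38 − 1 = 2.983.
T₁⁴ − T₂⁴ = 8.93×10^11 − 1.46×10^8 = 8.92×10^11 K⁴.
q = 5.67×10⁻⁸ × 8.92×10^11 / 2.983 = 17000 W/m².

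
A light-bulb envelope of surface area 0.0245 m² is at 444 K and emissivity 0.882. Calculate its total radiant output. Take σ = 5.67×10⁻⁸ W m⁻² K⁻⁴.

P = εσAT⁴ = 0.882 × 5.67×10⁻⁸ × 0.0245 × (444)⁴ = 0.882 × 5.67×10⁻⁸ × 0.0245 × 3.89×10^10.
P = 47.6 W.

P ≈ 47.6 W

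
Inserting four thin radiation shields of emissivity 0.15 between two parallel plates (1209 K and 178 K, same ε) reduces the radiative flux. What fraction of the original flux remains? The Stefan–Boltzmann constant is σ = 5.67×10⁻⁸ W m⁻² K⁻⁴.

With N identical shields there are N+1 = 5 gaps in series, each with the same radiative resistance, so the flux falls to 1/(N+1) of its unshielded value.

ratio ≈ 0.200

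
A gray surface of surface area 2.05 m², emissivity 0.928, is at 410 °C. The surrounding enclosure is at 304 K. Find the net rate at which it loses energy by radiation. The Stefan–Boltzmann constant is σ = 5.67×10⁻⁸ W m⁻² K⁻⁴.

Convert: 410 °C = 683 K.
Q = εσA(T⁴ − T_s⁴). T⁴ − T_s⁴ = (683)⁴ − (304)⁴ = 2.18×10^11 − 8.54×10^9 = 2.09×10^11 K⁴.
Q = 0.928 × 5.67×10⁻⁸ × 2.05 × 2.09×10^11 = 22600 W.

Q ≈ 22600 W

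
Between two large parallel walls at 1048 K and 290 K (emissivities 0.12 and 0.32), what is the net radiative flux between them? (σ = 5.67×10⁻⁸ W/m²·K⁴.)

For two large parallel gray plates, q = σ(T₁⁴ − T₂⁴) / (1/ε₁ + 1/ε₂ − 1).
1/ε₁ + 1/ε₂ − 1 = 1/0.12 + 1/0.32 − 1 = 10.46.
T₁⁴ − T₂⁴ = 1.21×10^12 − 7.07×10^9 = 1.20×10^12 K⁴.
q = 5.67×10⁻⁸ × 1.20×10^12 / 10.46 = 6500 W/m².

q ≈ 6500 W/m²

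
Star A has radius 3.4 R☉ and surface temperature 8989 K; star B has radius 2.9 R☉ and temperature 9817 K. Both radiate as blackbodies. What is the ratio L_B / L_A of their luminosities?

L_B/L_A ≈ 1.03

L = 4πR²σT⁴ ∝ R²T⁴, so L_B/L_A = (2.9/3.4)² × (9817/8989)⁴ = 0.728 × 1.42 = 1.03.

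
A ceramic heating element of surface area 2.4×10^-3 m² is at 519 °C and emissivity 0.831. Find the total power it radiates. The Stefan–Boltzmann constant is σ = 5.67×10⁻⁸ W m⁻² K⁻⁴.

519 °C = 792 K.
P = εσAT⁴ = 0.831 × 5.67×10⁻⁸ × 2.40×10^-3 × (792)⁴ = 0.831 × 5.67×10⁻⁸ × 2.40×10^-3 × 3.93×10^11.
P = 44.5 W.

P ≈ 44.5 W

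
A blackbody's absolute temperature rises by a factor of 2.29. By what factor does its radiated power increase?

P ∝ T⁴, so the power scales as (2.29)⁴ = 27.5.

factor ≈ 27.5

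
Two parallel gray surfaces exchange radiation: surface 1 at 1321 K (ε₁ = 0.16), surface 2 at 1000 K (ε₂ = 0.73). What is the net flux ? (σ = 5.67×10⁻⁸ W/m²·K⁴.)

For two large parallel gray plates, q = σ(T₁⁴ − T₂⁴) / (1/ε₁ + 1/ε₂ − 1).
1/ε₁ + 1/ε₂ − 1 = 1/0.16 + 1/0.73 − 1 = 6.620.
T₁⁴ − T₂⁴ = 3.05×10^12 − 1.00×10^12 = 2.05×10^12 K⁴.
q = 5.67×10⁻⁸ × 2.05×10^12 / 6.620 = 17500 W/m².

q ≈ 17500 W/m²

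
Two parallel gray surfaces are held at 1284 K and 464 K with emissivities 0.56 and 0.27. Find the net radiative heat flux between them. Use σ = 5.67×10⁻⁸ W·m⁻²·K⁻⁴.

q ≈ 33700 W/m²

For two large parallel gray plates, q = σ(T₁⁴ − T₂⁴) / (1/ε₁ + 1/ε₂ − 1).
1/ε₁ + 1/ε₂ − 1 = 1/0.56 + 1/0.27 − 1 = 4.489.
T₁⁴ − T₂⁴ = 2.72×10^12 − 4.64×10^10 = 2.67×10^12 K⁴.
q = 5.67×10⁻⁸ × 2.67×10^12 / 4.489 = 33700 W/m².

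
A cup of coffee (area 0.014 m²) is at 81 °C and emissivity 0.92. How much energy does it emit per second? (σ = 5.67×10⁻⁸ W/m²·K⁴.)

P ≈ 11.5 W

81 °C = 354 K.
P = εσAT⁴ = 0.92 × 5.67×10⁻⁸ × 0.0140 × (354)⁴ = 0.92 × 5.67×10⁻⁸ × 0.0140 × 1.57×10^10.
P = 11.5 W.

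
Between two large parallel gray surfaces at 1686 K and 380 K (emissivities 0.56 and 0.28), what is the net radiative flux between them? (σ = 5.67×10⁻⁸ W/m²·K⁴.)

For two large parallel gray plates, q = σ(T₁⁴ − T₂⁴) / (1/ε₁ + 1/ε₂ − 1).
1/ε₁ + 1/ε₂ − 1 = 1/0.56 + 1/0.28 − 1 = 4.357.
T₁⁴ − T₂⁴ = 8.08×10^12 − 2.09×10^10 = 8.06×10^12 K⁴.
q = 5.67×10⁻⁸ × 8.06×10^12 / 4.357 = 1.05×10^5 W/m².

q ≈ 1.05×10^5 W/m²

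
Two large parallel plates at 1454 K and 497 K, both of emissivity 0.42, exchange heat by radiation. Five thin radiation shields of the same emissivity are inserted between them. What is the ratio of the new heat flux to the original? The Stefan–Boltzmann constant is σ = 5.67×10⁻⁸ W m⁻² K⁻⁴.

ratio ≈ 0.167

With N identical shields there are N+1 = 6 gaps in series, each with the same radiative resistance, so the flux falls to 1/(N+1) of its unshielded value.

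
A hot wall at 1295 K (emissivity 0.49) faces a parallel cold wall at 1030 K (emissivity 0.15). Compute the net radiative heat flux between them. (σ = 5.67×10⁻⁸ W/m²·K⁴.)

q ≈ 12400 W/m²

For two large parallel gray plates, q = σ(T₁⁴ − T₂⁴) / (1/ε₁ + 1/ε₂ − 1).
1/ε₁ + 1/ε₂ − 1 = 1/0.49 + 1/0.15 − 1 = 7.707.
T₁⁴ − T₂⁴ = 2.81×10^12 − 1.13×10^12 = 1.69×10^12 K⁴.
q = 5.67×10⁻⁸ × 1.69×10^12 / 7.707 = 12400 W/m².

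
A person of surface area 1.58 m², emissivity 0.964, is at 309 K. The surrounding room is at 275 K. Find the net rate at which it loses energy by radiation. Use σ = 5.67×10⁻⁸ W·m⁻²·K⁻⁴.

Q ≈ 293 W

Q = εσA(T⁴ − T_s⁴). T⁴ − T_s⁴ = (309)⁴ − (275)⁴ = 9.12×10^9 − 5.72×10^9 = 3.40×10^9 K⁴.
Q = 0.964 × 5.67×10⁻⁸ × 1.58 × 3.40×10^9 = 293 W.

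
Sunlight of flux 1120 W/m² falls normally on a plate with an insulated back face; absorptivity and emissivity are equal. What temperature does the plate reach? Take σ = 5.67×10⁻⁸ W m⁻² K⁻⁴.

Absorbed flux αS = emitted flux εσT⁴ (one radiating face); with α = ε, T = (S/σ)^(1/4).
T = (1120 / 5.67×10⁻⁸)^(1/4) = (1.98×10^10)^(1/4).
T = 375 K.

T ≈ 375 K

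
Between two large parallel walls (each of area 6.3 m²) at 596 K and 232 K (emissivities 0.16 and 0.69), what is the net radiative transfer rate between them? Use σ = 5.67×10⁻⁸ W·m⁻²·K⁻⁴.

Q ≈ 6570 W

For two large parallel gray plates, q = σ(T₁⁴ − T₂⁴) / (1/ε₁ + 1/ε₂ − 1).
1/ε₁ + 1/ε₂ − 1 = 1/0.16 + 1/0.69 − 1 = 6.699.
T₁⁴ − T₂⁴ = 1.26×10^11 − 2.90×10^9 = 1.23×10^11 K⁴.
q = 5.67×10⁻⁸ × 1.23×10^11 / 6.699 = 1040 W/m².
Q = q·A = 1040 × 6.3 = 6570 W.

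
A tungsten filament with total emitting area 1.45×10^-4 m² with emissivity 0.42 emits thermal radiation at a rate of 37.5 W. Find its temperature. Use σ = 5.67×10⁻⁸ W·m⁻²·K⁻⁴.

T ≈ 1820 K

From P = εσAT⁴, T = (P / εσA)^(1/4) = (37.5 / (0.42 × 5.67×10⁻⁸ × 1.45×10^-4))^(1/4).
T = (1.09×10^13)^(1/4) = 1820 K.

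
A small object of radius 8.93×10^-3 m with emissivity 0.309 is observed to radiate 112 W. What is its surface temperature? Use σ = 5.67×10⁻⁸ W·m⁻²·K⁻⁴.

T ≈ 1590 K

A = 4πr² = 4π × (8.93×10^-3)² = 1.00×10^-3 m².
From P = εσAT⁴, T = (P / εσA)^(1/4) = (112 / (0.309 × 5.67×10⁻⁸ × 1.00×10^-3))^(1/4).
T = (6.38×10^12)^(1/4) = 1590 K.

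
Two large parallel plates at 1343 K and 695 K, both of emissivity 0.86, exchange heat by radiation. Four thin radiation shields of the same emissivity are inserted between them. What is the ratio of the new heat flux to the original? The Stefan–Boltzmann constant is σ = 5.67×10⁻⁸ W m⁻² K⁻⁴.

ratio ≈ 0.200

With N identical shields there are N+1 = 5 gaps in series, each with the same radiative resistance, so the flux falls to 1/(N+1) of its unshielded value.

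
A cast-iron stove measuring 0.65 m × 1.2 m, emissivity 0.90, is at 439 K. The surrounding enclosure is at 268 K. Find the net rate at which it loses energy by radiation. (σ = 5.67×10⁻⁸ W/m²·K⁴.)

A = 0.65 × 1.2 = 0.780 m².
Q = εσA(T⁴ − T_s⁴). T⁴ − T_s⁴ = (439)⁴ − (268)⁴ = 3.71×10^10 − 5.16×10^9 = 3.20×10^10 K⁴.
Q = 0.90 × 5.67×10⁻⁸ × 0.780 × 3.20×10^10 = 1270 W.

Q ≈ 1270 W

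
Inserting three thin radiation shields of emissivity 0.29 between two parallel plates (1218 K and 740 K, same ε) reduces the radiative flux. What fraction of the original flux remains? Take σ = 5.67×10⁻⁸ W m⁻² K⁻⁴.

With N identical shields there are N+1 = 4 gaps in series, each with the same radiative resistance, so the flux falls to 1/(N+1) of its unshielded value.

ratio ≈ 0.250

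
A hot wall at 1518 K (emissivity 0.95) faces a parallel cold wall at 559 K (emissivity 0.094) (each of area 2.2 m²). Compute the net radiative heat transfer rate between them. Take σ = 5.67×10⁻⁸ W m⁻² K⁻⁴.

For two large parallel gray plates, q = σ(T₁⁴ − T₂⁴) / (1/ε₁ + 1/ε₂ − 1).
1/ε₁ + 1/ε₂ − 1 = 1/0.95 + 1/0.094 − 1 = 10.69.
T₁⁴ − T₂⁴ = 5.31×10^12 − 9.76×10^10 = 5.21×10^12 K⁴.
q = 5.67×10⁻⁸ × 5.21×10^12 / 10.69 = 27600 W/m².
Q = q·A = 27600 × 2.2 = 60800 W.

Q ≈ 60800 W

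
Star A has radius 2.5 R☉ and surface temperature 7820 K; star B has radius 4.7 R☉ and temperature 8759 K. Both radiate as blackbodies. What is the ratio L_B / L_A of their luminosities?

L_B/L_A ≈ 5.56

L = 4πR²σT⁴ ∝ R²T⁴, so L_B/L_A = (4.7/2.5)² × (8759/7820)⁴ = 3.53 × 1.57 = 5.56.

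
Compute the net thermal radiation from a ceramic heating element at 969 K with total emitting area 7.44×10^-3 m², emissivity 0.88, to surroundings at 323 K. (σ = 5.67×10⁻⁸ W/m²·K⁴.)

Q ≈ 323 W

Q = εσA(T⁴ − T_s⁴). T⁴ − T_s⁴ = (969)⁴ − (323)⁴ = 8.82×10^11 − 1.09×10^10 = 8.71×10^11 K⁴.
Q = 0.88 × 5.67×10⁻⁸ × 7.44×10^-3 × 8.71×10^11 = 323 W.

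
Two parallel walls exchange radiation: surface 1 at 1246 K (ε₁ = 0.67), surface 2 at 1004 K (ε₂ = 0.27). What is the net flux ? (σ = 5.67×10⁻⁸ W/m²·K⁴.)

q ≈ 18800 W/m²

For two large parallel gray plates, q = σ(T₁⁴ − T₂⁴) / (1/ε₁ + 1/ε₂ − 1).
1/ε₁ + 1/ε₂ − 1 = 1/0.67 + 1/0.27 − 1 = 4.196.
T₁⁴ − T₂⁴ = 2.41×10^12 − 1.02×10^12 = 1.39×10^12 K⁴.
q = 5.67×10⁻⁸ × 1.39×10^12 / 4.196 = 18800 W/m².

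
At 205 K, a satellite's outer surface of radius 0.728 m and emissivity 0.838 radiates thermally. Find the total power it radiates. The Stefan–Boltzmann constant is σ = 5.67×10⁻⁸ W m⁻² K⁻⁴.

A = 4πr² = 4π × (0.728)² = 6.66 m².
P = εσAT⁴ = 0.838 × 5.67×10⁻⁸ × 6.66 × (205)⁴ = 0.838 × 5.67×10⁻⁸ × 6.66 × 1.77×10^9.
P = 559 W.

P ≈ 559 W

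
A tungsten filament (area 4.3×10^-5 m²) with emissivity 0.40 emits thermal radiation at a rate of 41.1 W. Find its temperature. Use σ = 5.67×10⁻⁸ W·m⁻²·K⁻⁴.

From P = εσAT⁴, T = (P / εσA)^(1/4) = (41.1 / (0.40 × 5.67×10⁻⁸ × 4.30×10^-5))^(1/4).
T = (4.21×10^13)^(1/4) = 2550 K.

T ≈ 2550 K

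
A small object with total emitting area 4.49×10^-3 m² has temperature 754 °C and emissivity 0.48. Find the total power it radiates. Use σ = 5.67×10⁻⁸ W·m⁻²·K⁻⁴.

P ≈ 136 W

754 °C = 1027 K.
Stefan–Boltzmann: P = εσAT⁴ = 0.48 × 5.67×10⁻⁸ × 4.49×10^-3 × (1027)⁴ = 0.48 × 5.67×10⁻⁸ × 4.49×10^-3 × 1.11×10^12.
P = 136 W.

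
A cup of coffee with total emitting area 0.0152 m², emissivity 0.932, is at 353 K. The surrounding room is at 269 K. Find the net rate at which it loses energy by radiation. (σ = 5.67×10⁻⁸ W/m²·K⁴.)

Q ≈ 8.27 W

Q = εσA(T⁴ − T_s⁴). T⁴ − T_s⁴ = (353)⁴ − (269)⁴ = 1.55×10^10 − 5.24×10^9 = 1.03×10^10 K⁴.
Q = 0.932 × 5.67×10⁻⁸ × 0.0152 × 1.03×10^10 = 8.27 W.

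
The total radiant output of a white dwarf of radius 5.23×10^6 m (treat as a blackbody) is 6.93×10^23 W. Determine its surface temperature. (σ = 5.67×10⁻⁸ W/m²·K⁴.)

A = 4πr² = 4π × (5.23×10^6)² = 3.44×10^14 m².
From P = σAT⁴, T = (P / σA)^(1/4) = (6.93×10^23 / (5.67×10⁻⁸ × 3.44×10^14))^(1/4).
T = (3.56×10^16)^(1/4) = 13700 K.

T ≈ 13700 K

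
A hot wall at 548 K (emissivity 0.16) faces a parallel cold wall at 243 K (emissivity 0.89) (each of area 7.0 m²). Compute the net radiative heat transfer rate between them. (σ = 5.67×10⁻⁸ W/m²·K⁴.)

Q ≈ 5400 W

For two large parallel gray plates, q = σ(T₁⁴ − T₂⁴) / (1/ε₁ + 1/ε₂ − 1).
1/ε₁ + 1/ε₂ − 1 = 1/0.16 + 1/0.89 − 1 = 6.374.
T₁⁴ − T₂⁴ = 9.02×10^10 − 3.49×10^9 = 8.67×10^10 K⁴.
q = 5.67×10⁻⁸ × 8.67×10^10 / 6.374 = 771 W/m².
Q = q·A = 771 × 7.0 = 5400 W.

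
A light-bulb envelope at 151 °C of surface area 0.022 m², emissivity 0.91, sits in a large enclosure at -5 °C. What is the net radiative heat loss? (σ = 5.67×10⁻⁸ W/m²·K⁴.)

Convert: 151 °C = 424 K; -5 °C = 268 K.
Q = εσA(T⁴ − T_s⁴). T⁴ − T_s⁴ = (424)⁴ − (268)⁴ = 3.23×10^10 − 5.16×10^9 = 2.72×10^10 K⁴.
Q = 0.91 × 5.67×10⁻⁸ × 0.0220 × 2.72×10^10 = 30.8 W.

Q ≈ 30.8 W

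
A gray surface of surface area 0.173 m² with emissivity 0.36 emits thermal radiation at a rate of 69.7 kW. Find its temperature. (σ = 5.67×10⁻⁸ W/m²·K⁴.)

From P = εσAT⁴, T = (P / εσA)^(1/4) = (69700 / (0.36 × 5.67×10⁻⁸ × 0.173))^(1/4).
T = (1.97×10^13)^(1/4) = 2110 K.

T ≈ 2110 K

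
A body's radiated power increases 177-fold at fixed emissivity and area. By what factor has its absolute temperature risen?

P ∝ T⁴ ⇒ T ∝ P^(1/4), so T scales by (177)^(1/4) = 3.65.

factor ≈ 3.65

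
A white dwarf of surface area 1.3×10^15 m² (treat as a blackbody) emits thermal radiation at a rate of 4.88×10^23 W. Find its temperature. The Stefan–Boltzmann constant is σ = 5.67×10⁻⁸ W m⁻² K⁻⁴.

From P = σAT⁴, T = (P / σA)^(1/4) = (4.88×10^23 / (5.67×10⁻⁸ × 1.30×10^15))^(1/4).
T = (6.62×10^15)^(1/4) = 9020 K.

T ≈ 9020 K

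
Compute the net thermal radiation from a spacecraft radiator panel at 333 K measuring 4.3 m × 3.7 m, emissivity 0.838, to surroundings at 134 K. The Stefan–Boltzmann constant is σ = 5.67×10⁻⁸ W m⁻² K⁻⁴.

Q ≈ 9050 W

A = 4.3 × 3.7 = 15.9 m².
Q = εσA(T⁴ − T_s⁴). T⁴ − T_s⁴ = (333)⁴ − (134)⁴ = 1.23×10^10 − 3.22×10^8 = 1.20×10^10 K⁴.
Q = 0.838 × 5.67×10⁻⁸ × 15.9 × 1.20×10^10 = 9050 W.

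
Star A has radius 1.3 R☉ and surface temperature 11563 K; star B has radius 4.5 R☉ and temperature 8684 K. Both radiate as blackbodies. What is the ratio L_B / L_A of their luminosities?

L_B/L_A ≈ 3.81

L = 4πR²σT⁴ ∝ R²T⁴, so L_B/L_A = (4.5/1.3)² × (8684/11563)⁴ = 12.0 × 0.318 = 3.81.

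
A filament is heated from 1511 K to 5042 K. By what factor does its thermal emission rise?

ratio ≈ 124

P ∝ T⁴, so the ratio is (5042/1511)⁴ = (3.337)⁴ = 124.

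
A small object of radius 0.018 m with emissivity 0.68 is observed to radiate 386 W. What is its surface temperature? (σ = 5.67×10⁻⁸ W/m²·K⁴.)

A = 4πr² = 4π × (0.018)² = 4.07×10^-3 m².
From P = εσAT⁴, T = (P / εσA)^(1/4) = (386 / (0.68 × 5.67×10⁻⁸ × 4.07×10^-3))^(1/4).
T = (2.46×10^12)^(1/4) = 1250 K.

T ≈ 1250 K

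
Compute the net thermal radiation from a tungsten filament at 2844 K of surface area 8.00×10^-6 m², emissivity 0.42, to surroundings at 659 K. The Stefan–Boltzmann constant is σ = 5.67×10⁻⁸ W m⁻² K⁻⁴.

Q = εσA(T⁴ − T_s⁴). T⁴ − T_s⁴ = (2844)⁴ − (659)⁴ = 6.54×10^13 − 1.89×10^11 = 6.52×10^13 K⁴.
Q = 0.42 × 5.67×10⁻⁸ × 8.00×10^-6 × 6.52×10^13 = 12.4 W.

Q ≈ 12.4 W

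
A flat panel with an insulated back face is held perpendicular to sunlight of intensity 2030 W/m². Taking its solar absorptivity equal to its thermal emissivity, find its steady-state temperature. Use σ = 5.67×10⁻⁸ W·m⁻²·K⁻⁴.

Absorbed flux αS = emitted flux εσT⁴ (one radiating face); with α = ε, T = (S/σ)^(1/4).
T = (2030 / 5.67×10⁻⁸)^(1/4) = (3.58×10^10)^(1/4).
T = 435 K.

T ≈ 435 K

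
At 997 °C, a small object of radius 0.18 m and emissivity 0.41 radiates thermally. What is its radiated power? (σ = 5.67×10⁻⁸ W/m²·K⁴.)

A = 4πr² = 4π × (0.18)² = 0.407 m².
997 °C = 1270 K.
P = εσAT⁴ = 0.41 × 5.67×10⁻⁸ × 0.407 × (1270)⁴ = 0.41 × 5.67×10⁻⁸ × 0.407 × 2.60×10^12.
P = 24600 W.

P ≈ 24600 W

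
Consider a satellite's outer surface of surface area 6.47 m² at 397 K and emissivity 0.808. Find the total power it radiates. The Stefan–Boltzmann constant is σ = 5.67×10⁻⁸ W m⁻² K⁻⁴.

Stefan–Boltzmann: P = εσAT⁴ = 0.808 × 5.67×10⁻⁸ × 6.47 × (397)⁴ = 0.808 × 5.67×10⁻⁸ × 6.47 × 2.48×10^10.
P = 7360 W.

P ≈ 7360 W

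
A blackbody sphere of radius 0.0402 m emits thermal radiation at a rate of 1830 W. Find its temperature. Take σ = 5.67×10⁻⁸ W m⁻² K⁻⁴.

A = 4πr² = 4π × (0.0402)² = 0.0203 m².
From P = σAT⁴, T = (P / σA)^(1/4) = (1830 / (5.67×10⁻⁸ × 0.0203))^(1/4).
T = (1.59×10^12)^(1/4) = 1120 K.

T ≈ 1120 K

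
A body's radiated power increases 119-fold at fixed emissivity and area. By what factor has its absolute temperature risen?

factor ≈ 3.30

P ∝ T⁴ ⇒ T ∝ P^(1/4), so T scales by (119)^(1/4) = 3.30.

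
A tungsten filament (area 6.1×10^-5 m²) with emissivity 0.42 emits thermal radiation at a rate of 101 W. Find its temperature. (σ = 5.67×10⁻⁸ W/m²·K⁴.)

From P = εσAT⁴, T = (P / εσA)^(1/4) = (101 / (0.42 × 5.67×10⁻⁸ × 6.10×10^-5))^(1/4).
T = (6.95×10^13)^(1/4) = 2890 K.

T ≈ 2890 K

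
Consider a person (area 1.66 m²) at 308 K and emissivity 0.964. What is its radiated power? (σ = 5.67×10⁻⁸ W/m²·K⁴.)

P ≈ 817 W

Stefan–Boltzmann: P = εσAT⁴ = 0.964 × 5.67×10⁻⁸ × 1.66 × (308)⁴ = 0.964 × 5.67×10⁻⁸ × 1.66 × 9.00×10^9.
P = 817 W.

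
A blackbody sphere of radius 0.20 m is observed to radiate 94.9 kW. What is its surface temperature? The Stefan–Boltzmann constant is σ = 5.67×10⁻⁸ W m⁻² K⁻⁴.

T ≈ 1350 K

A = 4πr² = 4π × (0.20)² = 0.503 m².
From P = σAT⁴, T = (P / σA)^(1/4) = (94900 / (5.67×10⁻⁸ × 0.503))^(1/4).
T = (3.33×10^12)^(1/4) = 1350 K.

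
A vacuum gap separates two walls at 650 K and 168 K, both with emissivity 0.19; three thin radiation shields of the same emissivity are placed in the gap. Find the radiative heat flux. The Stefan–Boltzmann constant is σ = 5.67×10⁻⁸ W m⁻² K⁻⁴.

q ≈ 264 W/m²

Each of the 4 gaps contributes resistance (2/ε − 1) = 2/0.19 − 1 = 9.526; total = 38.11.
q = σ(T₁⁴ − T₂⁴) / 38.11 = 5.67×10⁻⁸ × 1.78×10^11 / 38.11 = 264 W/m².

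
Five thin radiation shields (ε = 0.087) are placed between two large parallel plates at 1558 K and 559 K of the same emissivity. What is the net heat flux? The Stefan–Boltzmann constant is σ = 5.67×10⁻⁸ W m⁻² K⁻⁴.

Each of the 6 gaps contributes resistance (2/ε − 1) = 2/0.087 − 1 = 21.99; total = 131.9.
q = σ(T₁⁴ − T₂⁴) / 131.9 = 5.67×10⁻⁸ × 5.79×10^12 / 131.9 = 2490 W/m².

q ≈ 2490 W/m²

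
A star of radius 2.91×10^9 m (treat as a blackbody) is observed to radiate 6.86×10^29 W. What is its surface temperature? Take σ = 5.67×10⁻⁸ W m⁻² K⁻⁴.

T ≈ 18400 K

A = 4πr² = 4π × (2.91×10^9)² = 1.06×10^20 m².
From P = σAT⁴, T = (P / σA)^(1/4) = (6.86×10^29 / (5.67×10⁻⁸ × 1.06×10^20))^(1/4).
T = (1.14×10^17)^(1/4) = 18400 K.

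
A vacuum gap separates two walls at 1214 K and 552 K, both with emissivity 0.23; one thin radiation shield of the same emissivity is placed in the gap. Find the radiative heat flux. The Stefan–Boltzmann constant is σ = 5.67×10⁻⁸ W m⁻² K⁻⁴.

q ≈ 7660 W/m²

Each of the 2 gaps contributes resistance (2/ε − 1) = 2/0.23 − 1 = 7.696; total = 15.39.
q = σ(T₁⁴ − T₂⁴) / 15.39 = 5.67×10⁻⁸ × 2.08×10^12 / 15.39 = 7660 W/m².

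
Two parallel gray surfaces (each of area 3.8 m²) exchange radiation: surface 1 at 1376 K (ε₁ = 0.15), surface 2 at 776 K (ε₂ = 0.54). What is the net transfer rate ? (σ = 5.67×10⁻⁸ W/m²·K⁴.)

Q ≈ 92300 W

For two large parallel gray plates, q = σ(T₁⁴ − T₂⁴) / (1/ε₁ + 1/ε₂ − 1).
1/ε₁ + 1/ε₂ − 1 = 1/0.15 + 1/0.54 − 1 = 7.519.
T₁⁴ − T₂⁴ = 3.58×10^12 − 3.63×10^11 = 3.22×10^12 K⁴.
q = 5.67×10⁻⁸ × 3.22×10^12 / 7.519 = 24300 W/m².
Q = q·A = 24300 × 3.8 = 92300 W.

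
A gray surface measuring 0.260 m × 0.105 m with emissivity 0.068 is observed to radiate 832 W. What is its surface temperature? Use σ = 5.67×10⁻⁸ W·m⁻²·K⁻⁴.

A = 0.260 × 0.105 = 0.0273 m².
From P = εσAT⁴, T = (P / εσA)^(1/4) = (832 / (0.068 × 5.67×10⁻⁸ × 0.0273))^(1/4).
T = (7.90×10^12)^(1/4) = 1680 K.

T ≈ 1680 K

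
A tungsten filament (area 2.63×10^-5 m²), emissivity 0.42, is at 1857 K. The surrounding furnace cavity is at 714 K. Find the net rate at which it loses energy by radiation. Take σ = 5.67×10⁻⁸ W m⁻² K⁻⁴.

Q ≈ 7.29 W

Q = εσA(T⁴ − T_s⁴). T⁴ − T_s⁴ = (1857)⁴ − (714)⁴ = 1.19×10^13 − 2.60×10^11 = 1.16×10^13 K⁴.
Q = 0.42 × 5.67×10⁻⁸ × 2.63×10^-5 × 1.16×10^13 = 7.29 W.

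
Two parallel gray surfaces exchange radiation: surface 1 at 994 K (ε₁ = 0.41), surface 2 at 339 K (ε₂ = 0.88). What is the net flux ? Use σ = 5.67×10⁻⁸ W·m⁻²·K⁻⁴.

q ≈ 21200 W/m²

For two large parallel gray plates, q = σ(T₁⁴ − T₂⁴) / (1/ε₁ + 1/ε₂ − 1).
1/ε₁ + 1/ε₂ − 1 = 1/0.41 + 1/0.88 − 1 = 2.575.
T₁⁴ − T₂⁴ = 9.76×10^11 − 1.32×10^10 = 9.63×10^11 K⁴.
q = 5.67×10⁻⁸ × 9.63×10^11 / 2.575 = 21200 W/m².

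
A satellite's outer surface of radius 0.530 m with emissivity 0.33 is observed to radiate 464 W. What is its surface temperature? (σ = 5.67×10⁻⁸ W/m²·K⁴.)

T ≈ 290 K

A = 4πr² = 4π × (0.530)² = 3.53 m².
From P = εσAT⁴, T = (P / εσA)^(1/4) = (464 / (0.33 × 5.67×10⁻⁸ × 3.53))^(1/4).
T = (7.03×10^9)^(1/4) = 290 K.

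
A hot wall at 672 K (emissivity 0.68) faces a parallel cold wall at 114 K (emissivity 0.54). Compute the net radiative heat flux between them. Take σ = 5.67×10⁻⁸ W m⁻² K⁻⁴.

q ≈ 4970 W/m²

For two large parallel gray plates, q = σ(T₁⁴ − T₂⁴) / (1/ε₁ + 1/ε₂ − 1).
1/ε₁ + 1/ε₂ − 1 = 1/0.68 + 1/0.54 − 1 = 2.322.
T₁⁴ − T₂⁴ = 2.04×10^11 − 1.69×10^8 = 2.04×10^11 K⁴.
q = 5.67×10⁻⁸ × 2.04×10^11 / 2.322 = 4970 W/m².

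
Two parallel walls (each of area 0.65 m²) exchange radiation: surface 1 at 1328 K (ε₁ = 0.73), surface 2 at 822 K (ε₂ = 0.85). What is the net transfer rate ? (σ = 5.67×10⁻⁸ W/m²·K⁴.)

Q ≈ 63200 W

For two large parallel gray plates, q = σ(T₁⁴ − T₂⁴) / (1/ε₁ + 1/ε₂ − 1).
1/ε₁ + 1/ε₂ − 1 = 1/0.73 + 1/0.85 − 1 = 1.546.
T₁⁴ − T₂⁴ = 3.11×10^12 − 4.57×10^11 = 2.65×10^12 K⁴.
q = 5.67×10⁻⁸ × 2.65×10^12 / 1.546 = 97300 W/m².
Q = q·A = 97300 × 0.65 = 63200 W.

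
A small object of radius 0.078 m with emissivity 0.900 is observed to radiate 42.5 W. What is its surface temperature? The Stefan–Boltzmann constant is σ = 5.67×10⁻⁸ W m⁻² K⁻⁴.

A = 4πr² = 4π × (0.078)² = 0.0765 m².
From P = εσAT⁴, T = (P / εσA)^(1/4) = (42.5 / (0.900 × 5.67×10⁻⁸ × 0.0765))^(1/4).
T = (1.09×10^10)^(1/4) = 323 K.

T ≈ 323 K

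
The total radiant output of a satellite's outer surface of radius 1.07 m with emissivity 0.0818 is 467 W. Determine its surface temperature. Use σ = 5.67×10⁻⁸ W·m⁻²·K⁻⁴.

T ≈ 289 K

A = 4πr² = 4π × (1.07)² = 14.4 m².
From P = εσAT⁴, T = (P / εσA)^(1/4) = (467 / (0.0818 × 5.67×10⁻⁸ × 14.4))^(1/4).
T = (7.00×10^9)^(1/4) = 289 K.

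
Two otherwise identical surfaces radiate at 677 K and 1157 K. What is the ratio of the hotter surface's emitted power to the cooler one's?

P ∝ T⁴, so the ratio is (1157/677)⁴ = (1.709)⁴ = 8.53.

ratio ≈ 8.53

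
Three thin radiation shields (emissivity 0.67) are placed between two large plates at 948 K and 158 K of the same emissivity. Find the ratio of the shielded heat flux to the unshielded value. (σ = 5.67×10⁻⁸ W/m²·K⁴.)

ratio ≈ 0.250

With N identical shields there are N+1 = 4 gaps in series, each with the same radiative resistance, so the flux falls to 1/(N+1) of its unshielded value.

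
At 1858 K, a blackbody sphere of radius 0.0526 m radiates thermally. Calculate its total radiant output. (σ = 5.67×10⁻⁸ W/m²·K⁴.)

A = 4πr² = 4π × (0.0526)² = 0.0348 m².
P = σAT⁴ = 5.67×10⁻⁸ × 0.0348 × (1858)⁴ = 5.67×10⁻⁸ × 0.0348 × 1.19×10^13.
P = 23500 W.

P ≈ 23500 W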